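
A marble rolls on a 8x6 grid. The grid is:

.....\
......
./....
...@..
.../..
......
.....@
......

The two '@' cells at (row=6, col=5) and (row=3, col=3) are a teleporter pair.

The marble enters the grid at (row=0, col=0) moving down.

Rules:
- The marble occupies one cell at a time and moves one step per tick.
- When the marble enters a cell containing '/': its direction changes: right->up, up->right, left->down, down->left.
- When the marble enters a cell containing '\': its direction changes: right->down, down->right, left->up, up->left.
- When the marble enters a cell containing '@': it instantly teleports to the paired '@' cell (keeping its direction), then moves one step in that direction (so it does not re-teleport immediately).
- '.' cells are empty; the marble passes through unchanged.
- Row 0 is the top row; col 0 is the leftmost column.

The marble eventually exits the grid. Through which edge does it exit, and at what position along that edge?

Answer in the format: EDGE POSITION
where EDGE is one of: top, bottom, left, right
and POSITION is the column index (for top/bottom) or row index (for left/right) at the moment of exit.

Step 1: enter (0,0), '.' pass, move down to (1,0)
Step 2: enter (1,0), '.' pass, move down to (2,0)
Step 3: enter (2,0), '.' pass, move down to (3,0)
Step 4: enter (3,0), '.' pass, move down to (4,0)
Step 5: enter (4,0), '.' pass, move down to (5,0)
Step 6: enter (5,0), '.' pass, move down to (6,0)
Step 7: enter (6,0), '.' pass, move down to (7,0)
Step 8: enter (7,0), '.' pass, move down to (8,0)
Step 9: at (8,0) — EXIT via bottom edge, pos 0

Answer: bottom 0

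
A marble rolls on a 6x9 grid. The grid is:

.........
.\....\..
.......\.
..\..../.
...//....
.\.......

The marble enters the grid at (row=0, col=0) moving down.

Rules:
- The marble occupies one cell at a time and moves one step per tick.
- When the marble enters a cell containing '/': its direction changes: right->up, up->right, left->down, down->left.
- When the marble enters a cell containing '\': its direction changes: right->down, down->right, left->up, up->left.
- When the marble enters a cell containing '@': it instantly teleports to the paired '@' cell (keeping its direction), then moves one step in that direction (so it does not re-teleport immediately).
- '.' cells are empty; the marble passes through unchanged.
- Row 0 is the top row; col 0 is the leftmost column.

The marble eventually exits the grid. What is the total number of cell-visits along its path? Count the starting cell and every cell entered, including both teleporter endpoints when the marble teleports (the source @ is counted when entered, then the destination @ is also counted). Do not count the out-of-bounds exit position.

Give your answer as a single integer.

Step 1: enter (0,0), '.' pass, move down to (1,0)
Step 2: enter (1,0), '.' pass, move down to (2,0)
Step 3: enter (2,0), '.' pass, move down to (3,0)
Step 4: enter (3,0), '.' pass, move down to (4,0)
Step 5: enter (4,0), '.' pass, move down to (5,0)
Step 6: enter (5,0), '.' pass, move down to (6,0)
Step 7: at (6,0) — EXIT via bottom edge, pos 0
Path length (cell visits): 6

Answer: 6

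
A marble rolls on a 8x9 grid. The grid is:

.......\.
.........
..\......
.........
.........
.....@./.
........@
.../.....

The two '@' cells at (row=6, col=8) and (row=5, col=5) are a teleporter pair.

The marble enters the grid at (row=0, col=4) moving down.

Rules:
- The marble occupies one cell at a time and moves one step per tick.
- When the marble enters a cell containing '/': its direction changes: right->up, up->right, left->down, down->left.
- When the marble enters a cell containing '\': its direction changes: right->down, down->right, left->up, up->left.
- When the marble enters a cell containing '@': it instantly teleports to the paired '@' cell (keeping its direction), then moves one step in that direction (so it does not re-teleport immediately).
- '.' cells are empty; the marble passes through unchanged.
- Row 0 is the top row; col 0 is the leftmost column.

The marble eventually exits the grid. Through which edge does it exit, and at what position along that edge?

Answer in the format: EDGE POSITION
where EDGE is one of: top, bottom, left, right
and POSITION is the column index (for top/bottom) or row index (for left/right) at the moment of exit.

Answer: bottom 4

Derivation:
Step 1: enter (0,4), '.' pass, move down to (1,4)
Step 2: enter (1,4), '.' pass, move down to (2,4)
Step 3: enter (2,4), '.' pass, move down to (3,4)
Step 4: enter (3,4), '.' pass, move down to (4,4)
Step 5: enter (4,4), '.' pass, move down to (5,4)
Step 6: enter (5,4), '.' pass, move down to (6,4)
Step 7: enter (6,4), '.' pass, move down to (7,4)
Step 8: enter (7,4), '.' pass, move down to (8,4)
Step 9: at (8,4) — EXIT via bottom edge, pos 4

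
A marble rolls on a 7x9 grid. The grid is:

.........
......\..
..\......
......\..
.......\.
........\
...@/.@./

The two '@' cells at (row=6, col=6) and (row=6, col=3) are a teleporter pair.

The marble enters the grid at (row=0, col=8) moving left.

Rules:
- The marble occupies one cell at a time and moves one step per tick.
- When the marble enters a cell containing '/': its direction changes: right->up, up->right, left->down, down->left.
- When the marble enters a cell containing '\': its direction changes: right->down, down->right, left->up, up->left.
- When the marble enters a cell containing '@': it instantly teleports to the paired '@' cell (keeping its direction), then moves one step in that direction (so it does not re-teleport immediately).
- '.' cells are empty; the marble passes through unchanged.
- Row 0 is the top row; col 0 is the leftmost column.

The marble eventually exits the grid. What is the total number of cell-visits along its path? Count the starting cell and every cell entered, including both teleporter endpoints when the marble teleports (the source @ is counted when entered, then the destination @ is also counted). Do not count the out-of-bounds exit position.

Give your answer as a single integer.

Answer: 9

Derivation:
Step 1: enter (0,8), '.' pass, move left to (0,7)
Step 2: enter (0,7), '.' pass, move left to (0,6)
Step 3: enter (0,6), '.' pass, move left to (0,5)
Step 4: enter (0,5), '.' pass, move left to (0,4)
Step 5: enter (0,4), '.' pass, move left to (0,3)
Step 6: enter (0,3), '.' pass, move left to (0,2)
Step 7: enter (0,2), '.' pass, move left to (0,1)
Step 8: enter (0,1), '.' pass, move left to (0,0)
Step 9: enter (0,0), '.' pass, move left to (0,-1)
Step 10: at (0,-1) — EXIT via left edge, pos 0
Path length (cell visits): 9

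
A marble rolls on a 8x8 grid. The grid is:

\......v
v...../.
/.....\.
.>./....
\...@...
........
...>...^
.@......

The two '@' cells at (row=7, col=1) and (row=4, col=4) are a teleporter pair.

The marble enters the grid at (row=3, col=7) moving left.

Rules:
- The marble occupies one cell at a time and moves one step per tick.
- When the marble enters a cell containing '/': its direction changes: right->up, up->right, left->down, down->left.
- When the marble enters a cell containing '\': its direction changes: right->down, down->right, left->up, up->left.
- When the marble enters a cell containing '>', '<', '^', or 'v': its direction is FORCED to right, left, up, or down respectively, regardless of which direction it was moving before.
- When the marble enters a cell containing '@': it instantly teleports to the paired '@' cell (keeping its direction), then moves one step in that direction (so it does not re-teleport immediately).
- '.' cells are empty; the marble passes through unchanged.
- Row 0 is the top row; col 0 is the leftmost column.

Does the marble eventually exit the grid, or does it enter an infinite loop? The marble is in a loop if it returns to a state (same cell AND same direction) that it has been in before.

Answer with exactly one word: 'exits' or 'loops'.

Answer: loops

Derivation:
Step 1: enter (3,7), '.' pass, move left to (3,6)
Step 2: enter (3,6), '.' pass, move left to (3,5)
Step 3: enter (3,5), '.' pass, move left to (3,4)
Step 4: enter (3,4), '.' pass, move left to (3,3)
Step 5: enter (3,3), '/' deflects left->down, move down to (4,3)
Step 6: enter (4,3), '.' pass, move down to (5,3)
Step 7: enter (5,3), '.' pass, move down to (6,3)
Step 8: enter (6,3), '>' forces down->right, move right to (6,4)
Step 9: enter (6,4), '.' pass, move right to (6,5)
Step 10: enter (6,5), '.' pass, move right to (6,6)
Step 11: enter (6,6), '.' pass, move right to (6,7)
Step 12: enter (6,7), '^' forces right->up, move up to (5,7)
Step 13: enter (5,7), '.' pass, move up to (4,7)
Step 14: enter (4,7), '.' pass, move up to (3,7)
Step 15: enter (3,7), '.' pass, move up to (2,7)
Step 16: enter (2,7), '.' pass, move up to (1,7)
Step 17: enter (1,7), '.' pass, move up to (0,7)
Step 18: enter (0,7), 'v' forces up->down, move down to (1,7)
Step 19: enter (1,7), '.' pass, move down to (2,7)
Step 20: enter (2,7), '.' pass, move down to (3,7)
Step 21: enter (3,7), '.' pass, move down to (4,7)
Step 22: enter (4,7), '.' pass, move down to (5,7)
Step 23: enter (5,7), '.' pass, move down to (6,7)
Step 24: enter (6,7), '^' forces down->up, move up to (5,7)
Step 25: at (5,7) dir=up — LOOP DETECTED (seen before)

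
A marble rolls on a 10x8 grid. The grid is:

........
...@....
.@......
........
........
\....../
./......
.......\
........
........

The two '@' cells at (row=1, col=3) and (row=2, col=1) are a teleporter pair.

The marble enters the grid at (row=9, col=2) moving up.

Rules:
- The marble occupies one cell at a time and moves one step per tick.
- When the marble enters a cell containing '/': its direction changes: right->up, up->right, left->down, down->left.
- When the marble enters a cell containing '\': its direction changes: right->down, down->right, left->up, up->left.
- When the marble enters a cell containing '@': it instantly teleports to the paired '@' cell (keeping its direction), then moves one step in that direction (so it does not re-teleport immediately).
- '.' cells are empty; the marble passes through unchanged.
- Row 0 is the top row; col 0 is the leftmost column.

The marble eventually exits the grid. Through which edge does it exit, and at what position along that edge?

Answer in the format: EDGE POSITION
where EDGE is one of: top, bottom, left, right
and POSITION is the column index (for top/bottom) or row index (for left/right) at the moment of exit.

Step 1: enter (9,2), '.' pass, move up to (8,2)
Step 2: enter (8,2), '.' pass, move up to (7,2)
Step 3: enter (7,2), '.' pass, move up to (6,2)
Step 4: enter (6,2), '.' pass, move up to (5,2)
Step 5: enter (5,2), '.' pass, move up to (4,2)
Step 6: enter (4,2), '.' pass, move up to (3,2)
Step 7: enter (3,2), '.' pass, move up to (2,2)
Step 8: enter (2,2), '.' pass, move up to (1,2)
Step 9: enter (1,2), '.' pass, move up to (0,2)
Step 10: enter (0,2), '.' pass, move up to (-1,2)
Step 11: at (-1,2) — EXIT via top edge, pos 2

Answer: top 2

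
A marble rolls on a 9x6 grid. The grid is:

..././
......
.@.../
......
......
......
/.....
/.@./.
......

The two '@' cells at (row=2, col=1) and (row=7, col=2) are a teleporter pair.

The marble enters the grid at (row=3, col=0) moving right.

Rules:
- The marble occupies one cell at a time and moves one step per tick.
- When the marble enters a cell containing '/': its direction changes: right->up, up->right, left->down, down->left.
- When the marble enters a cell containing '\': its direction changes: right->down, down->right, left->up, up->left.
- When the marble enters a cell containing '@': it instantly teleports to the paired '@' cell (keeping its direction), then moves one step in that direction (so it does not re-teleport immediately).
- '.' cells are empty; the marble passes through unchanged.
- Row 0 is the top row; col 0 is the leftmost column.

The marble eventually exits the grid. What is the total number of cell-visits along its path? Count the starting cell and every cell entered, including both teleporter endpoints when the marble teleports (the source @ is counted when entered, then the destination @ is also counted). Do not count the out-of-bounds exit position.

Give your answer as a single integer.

Answer: 6

Derivation:
Step 1: enter (3,0), '.' pass, move right to (3,1)
Step 2: enter (3,1), '.' pass, move right to (3,2)
Step 3: enter (3,2), '.' pass, move right to (3,3)
Step 4: enter (3,3), '.' pass, move right to (3,4)
Step 5: enter (3,4), '.' pass, move right to (3,5)
Step 6: enter (3,5), '.' pass, move right to (3,6)
Step 7: at (3,6) — EXIT via right edge, pos 3
Path length (cell visits): 6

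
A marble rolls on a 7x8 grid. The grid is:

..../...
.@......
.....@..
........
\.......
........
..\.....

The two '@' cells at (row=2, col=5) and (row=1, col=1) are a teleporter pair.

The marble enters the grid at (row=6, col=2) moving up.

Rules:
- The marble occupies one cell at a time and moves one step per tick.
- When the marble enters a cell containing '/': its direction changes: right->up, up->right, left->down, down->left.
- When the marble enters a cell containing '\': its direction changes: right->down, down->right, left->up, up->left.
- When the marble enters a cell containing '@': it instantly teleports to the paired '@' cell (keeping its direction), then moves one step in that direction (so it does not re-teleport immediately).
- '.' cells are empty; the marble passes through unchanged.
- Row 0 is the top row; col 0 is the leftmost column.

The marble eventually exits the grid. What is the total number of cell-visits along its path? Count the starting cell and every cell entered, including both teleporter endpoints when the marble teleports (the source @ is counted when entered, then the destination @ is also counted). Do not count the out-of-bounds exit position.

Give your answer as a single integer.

Step 1: enter (6,2), '\' deflects up->left, move left to (6,1)
Step 2: enter (6,1), '.' pass, move left to (6,0)
Step 3: enter (6,0), '.' pass, move left to (6,-1)
Step 4: at (6,-1) — EXIT via left edge, pos 6
Path length (cell visits): 3

Answer: 3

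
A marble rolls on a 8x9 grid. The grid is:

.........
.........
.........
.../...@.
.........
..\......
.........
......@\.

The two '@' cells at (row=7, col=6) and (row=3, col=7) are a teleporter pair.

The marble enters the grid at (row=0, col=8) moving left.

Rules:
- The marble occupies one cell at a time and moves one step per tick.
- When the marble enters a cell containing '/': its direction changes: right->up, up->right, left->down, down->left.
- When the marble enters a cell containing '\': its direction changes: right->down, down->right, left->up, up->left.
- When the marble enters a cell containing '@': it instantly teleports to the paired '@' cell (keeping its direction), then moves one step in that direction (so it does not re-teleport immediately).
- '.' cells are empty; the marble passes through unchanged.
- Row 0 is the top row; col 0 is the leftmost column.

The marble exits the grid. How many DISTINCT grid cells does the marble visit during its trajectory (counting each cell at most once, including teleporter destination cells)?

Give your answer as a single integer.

Answer: 9

Derivation:
Step 1: enter (0,8), '.' pass, move left to (0,7)
Step 2: enter (0,7), '.' pass, move left to (0,6)
Step 3: enter (0,6), '.' pass, move left to (0,5)
Step 4: enter (0,5), '.' pass, move left to (0,4)
Step 5: enter (0,4), '.' pass, move left to (0,3)
Step 6: enter (0,3), '.' pass, move left to (0,2)
Step 7: enter (0,2), '.' pass, move left to (0,1)
Step 8: enter (0,1), '.' pass, move left to (0,0)
Step 9: enter (0,0), '.' pass, move left to (0,-1)
Step 10: at (0,-1) — EXIT via left edge, pos 0
Distinct cells visited: 9 (path length 9)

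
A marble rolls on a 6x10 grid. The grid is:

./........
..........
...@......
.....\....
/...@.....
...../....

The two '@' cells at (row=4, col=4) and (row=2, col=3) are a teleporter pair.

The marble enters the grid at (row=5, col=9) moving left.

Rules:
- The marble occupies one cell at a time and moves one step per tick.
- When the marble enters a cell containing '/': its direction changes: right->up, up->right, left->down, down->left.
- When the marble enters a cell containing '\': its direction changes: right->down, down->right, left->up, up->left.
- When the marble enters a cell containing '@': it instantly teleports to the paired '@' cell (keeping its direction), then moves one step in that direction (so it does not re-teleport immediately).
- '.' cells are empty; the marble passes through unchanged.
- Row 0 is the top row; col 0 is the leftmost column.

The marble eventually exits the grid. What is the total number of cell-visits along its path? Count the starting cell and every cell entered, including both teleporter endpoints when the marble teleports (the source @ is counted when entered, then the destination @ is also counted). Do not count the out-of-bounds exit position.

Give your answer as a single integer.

Step 1: enter (5,9), '.' pass, move left to (5,8)
Step 2: enter (5,8), '.' pass, move left to (5,7)
Step 3: enter (5,7), '.' pass, move left to (5,6)
Step 4: enter (5,6), '.' pass, move left to (5,5)
Step 5: enter (5,5), '/' deflects left->down, move down to (6,5)
Step 6: at (6,5) — EXIT via bottom edge, pos 5
Path length (cell visits): 5

Answer: 5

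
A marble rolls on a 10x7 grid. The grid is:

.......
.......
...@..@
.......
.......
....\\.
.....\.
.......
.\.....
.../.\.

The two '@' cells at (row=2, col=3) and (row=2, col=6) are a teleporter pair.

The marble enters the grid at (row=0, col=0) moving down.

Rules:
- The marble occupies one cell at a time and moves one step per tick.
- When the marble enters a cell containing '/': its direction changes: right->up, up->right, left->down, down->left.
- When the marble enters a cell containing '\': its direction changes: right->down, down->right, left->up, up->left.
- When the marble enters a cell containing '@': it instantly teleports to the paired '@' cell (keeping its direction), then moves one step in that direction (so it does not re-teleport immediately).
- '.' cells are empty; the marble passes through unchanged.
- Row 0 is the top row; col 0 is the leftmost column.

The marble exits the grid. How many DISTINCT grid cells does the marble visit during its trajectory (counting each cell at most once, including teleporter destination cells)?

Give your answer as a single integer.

Step 1: enter (0,0), '.' pass, move down to (1,0)
Step 2: enter (1,0), '.' pass, move down to (2,0)
Step 3: enter (2,0), '.' pass, move down to (3,0)
Step 4: enter (3,0), '.' pass, move down to (4,0)
Step 5: enter (4,0), '.' pass, move down to (5,0)
Step 6: enter (5,0), '.' pass, move down to (6,0)
Step 7: enter (6,0), '.' pass, move down to (7,0)
Step 8: enter (7,0), '.' pass, move down to (8,0)
Step 9: enter (8,0), '.' pass, move down to (9,0)
Step 10: enter (9,0), '.' pass, move down to (10,0)
Step 11: at (10,0) — EXIT via bottom edge, pos 0
Distinct cells visited: 10 (path length 10)

Answer: 10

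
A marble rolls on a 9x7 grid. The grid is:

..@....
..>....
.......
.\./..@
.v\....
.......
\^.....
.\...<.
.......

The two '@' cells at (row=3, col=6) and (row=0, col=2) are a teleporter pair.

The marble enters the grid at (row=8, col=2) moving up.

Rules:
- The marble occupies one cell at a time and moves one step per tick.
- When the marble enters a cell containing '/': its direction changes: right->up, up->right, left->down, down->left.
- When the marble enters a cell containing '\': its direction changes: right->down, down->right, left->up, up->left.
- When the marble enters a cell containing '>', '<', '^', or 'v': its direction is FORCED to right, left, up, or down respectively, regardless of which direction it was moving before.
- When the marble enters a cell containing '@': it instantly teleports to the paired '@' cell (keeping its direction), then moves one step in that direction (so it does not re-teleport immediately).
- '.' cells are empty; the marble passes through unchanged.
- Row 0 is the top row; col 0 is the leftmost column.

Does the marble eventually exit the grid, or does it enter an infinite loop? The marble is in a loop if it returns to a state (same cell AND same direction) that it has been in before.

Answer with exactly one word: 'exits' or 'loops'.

Answer: loops

Derivation:
Step 1: enter (8,2), '.' pass, move up to (7,2)
Step 2: enter (7,2), '.' pass, move up to (6,2)
Step 3: enter (6,2), '.' pass, move up to (5,2)
Step 4: enter (5,2), '.' pass, move up to (4,2)
Step 5: enter (4,2), '\' deflects up->left, move left to (4,1)
Step 6: enter (4,1), 'v' forces left->down, move down to (5,1)
Step 7: enter (5,1), '.' pass, move down to (6,1)
Step 8: enter (6,1), '^' forces down->up, move up to (5,1)
Step 9: enter (5,1), '.' pass, move up to (4,1)
Step 10: enter (4,1), 'v' forces up->down, move down to (5,1)
Step 11: at (5,1) dir=down — LOOP DETECTED (seen before)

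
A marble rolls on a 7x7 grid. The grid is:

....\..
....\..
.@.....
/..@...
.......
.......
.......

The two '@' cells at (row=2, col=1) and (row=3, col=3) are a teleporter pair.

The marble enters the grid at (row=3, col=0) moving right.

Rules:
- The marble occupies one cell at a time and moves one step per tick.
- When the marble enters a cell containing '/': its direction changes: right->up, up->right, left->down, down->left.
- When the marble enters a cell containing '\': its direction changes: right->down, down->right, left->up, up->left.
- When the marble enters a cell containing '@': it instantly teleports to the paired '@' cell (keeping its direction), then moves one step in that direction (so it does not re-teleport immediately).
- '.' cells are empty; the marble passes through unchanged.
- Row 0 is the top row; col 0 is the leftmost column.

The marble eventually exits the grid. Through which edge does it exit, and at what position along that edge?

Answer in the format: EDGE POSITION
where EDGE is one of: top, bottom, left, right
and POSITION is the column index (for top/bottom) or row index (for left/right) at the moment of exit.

Step 1: enter (3,0), '/' deflects right->up, move up to (2,0)
Step 2: enter (2,0), '.' pass, move up to (1,0)
Step 3: enter (1,0), '.' pass, move up to (0,0)
Step 4: enter (0,0), '.' pass, move up to (-1,0)
Step 5: at (-1,0) — EXIT via top edge, pos 0

Answer: top 0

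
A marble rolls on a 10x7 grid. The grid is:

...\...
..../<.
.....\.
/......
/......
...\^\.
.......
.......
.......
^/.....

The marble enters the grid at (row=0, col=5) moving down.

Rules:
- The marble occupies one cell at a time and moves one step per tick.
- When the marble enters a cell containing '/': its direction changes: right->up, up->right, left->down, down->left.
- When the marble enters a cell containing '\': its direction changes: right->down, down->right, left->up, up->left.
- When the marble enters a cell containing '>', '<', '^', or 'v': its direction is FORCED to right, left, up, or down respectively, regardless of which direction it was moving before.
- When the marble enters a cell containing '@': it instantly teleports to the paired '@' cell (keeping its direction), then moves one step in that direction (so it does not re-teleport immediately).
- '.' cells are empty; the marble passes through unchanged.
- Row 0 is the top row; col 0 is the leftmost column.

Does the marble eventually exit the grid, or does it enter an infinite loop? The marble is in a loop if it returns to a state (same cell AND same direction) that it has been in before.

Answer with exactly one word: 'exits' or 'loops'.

Answer: loops

Derivation:
Step 1: enter (0,5), '.' pass, move down to (1,5)
Step 2: enter (1,5), '<' forces down->left, move left to (1,4)
Step 3: enter (1,4), '/' deflects left->down, move down to (2,4)
Step 4: enter (2,4), '.' pass, move down to (3,4)
Step 5: enter (3,4), '.' pass, move down to (4,4)
Step 6: enter (4,4), '.' pass, move down to (5,4)
Step 7: enter (5,4), '^' forces down->up, move up to (4,4)
Step 8: enter (4,4), '.' pass, move up to (3,4)
Step 9: enter (3,4), '.' pass, move up to (2,4)
Step 10: enter (2,4), '.' pass, move up to (1,4)
Step 11: enter (1,4), '/' deflects up->right, move right to (1,5)
Step 12: enter (1,5), '<' forces right->left, move left to (1,4)
Step 13: at (1,4) dir=left — LOOP DETECTED (seen before)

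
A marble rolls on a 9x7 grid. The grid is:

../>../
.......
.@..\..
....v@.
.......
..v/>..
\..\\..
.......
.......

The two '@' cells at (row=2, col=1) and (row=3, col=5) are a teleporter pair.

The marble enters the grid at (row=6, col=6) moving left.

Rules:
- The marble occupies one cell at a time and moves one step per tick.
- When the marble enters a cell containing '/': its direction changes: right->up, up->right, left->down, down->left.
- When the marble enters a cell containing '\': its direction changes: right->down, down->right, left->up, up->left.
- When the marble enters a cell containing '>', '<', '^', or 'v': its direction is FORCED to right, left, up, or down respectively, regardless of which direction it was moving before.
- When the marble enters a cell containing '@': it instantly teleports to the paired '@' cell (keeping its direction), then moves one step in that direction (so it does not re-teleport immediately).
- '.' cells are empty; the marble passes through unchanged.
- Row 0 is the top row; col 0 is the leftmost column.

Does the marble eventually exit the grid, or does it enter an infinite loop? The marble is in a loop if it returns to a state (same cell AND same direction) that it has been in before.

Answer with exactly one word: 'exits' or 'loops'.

Step 1: enter (6,6), '.' pass, move left to (6,5)
Step 2: enter (6,5), '.' pass, move left to (6,4)
Step 3: enter (6,4), '\' deflects left->up, move up to (5,4)
Step 4: enter (5,4), '>' forces up->right, move right to (5,5)
Step 5: enter (5,5), '.' pass, move right to (5,6)
Step 6: enter (5,6), '.' pass, move right to (5,7)
Step 7: at (5,7) — EXIT via right edge, pos 5

Answer: exits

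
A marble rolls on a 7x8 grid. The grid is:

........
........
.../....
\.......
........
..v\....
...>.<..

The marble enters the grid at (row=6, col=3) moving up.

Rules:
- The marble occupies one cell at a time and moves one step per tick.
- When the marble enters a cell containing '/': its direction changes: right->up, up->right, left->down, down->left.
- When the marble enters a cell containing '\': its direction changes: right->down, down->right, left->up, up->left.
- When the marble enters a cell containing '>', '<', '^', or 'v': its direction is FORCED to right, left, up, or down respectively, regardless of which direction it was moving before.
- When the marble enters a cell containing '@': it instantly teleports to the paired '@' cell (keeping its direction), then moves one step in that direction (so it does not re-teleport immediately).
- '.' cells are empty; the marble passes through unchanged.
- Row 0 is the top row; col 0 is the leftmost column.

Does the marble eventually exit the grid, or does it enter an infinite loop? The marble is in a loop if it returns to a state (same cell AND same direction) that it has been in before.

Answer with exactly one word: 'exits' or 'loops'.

Answer: loops

Derivation:
Step 1: enter (6,3), '>' forces up->right, move right to (6,4)
Step 2: enter (6,4), '.' pass, move right to (6,5)
Step 3: enter (6,5), '<' forces right->left, move left to (6,4)
Step 4: enter (6,4), '.' pass, move left to (6,3)
Step 5: enter (6,3), '>' forces left->right, move right to (6,4)
Step 6: at (6,4) dir=right — LOOP DETECTED (seen before)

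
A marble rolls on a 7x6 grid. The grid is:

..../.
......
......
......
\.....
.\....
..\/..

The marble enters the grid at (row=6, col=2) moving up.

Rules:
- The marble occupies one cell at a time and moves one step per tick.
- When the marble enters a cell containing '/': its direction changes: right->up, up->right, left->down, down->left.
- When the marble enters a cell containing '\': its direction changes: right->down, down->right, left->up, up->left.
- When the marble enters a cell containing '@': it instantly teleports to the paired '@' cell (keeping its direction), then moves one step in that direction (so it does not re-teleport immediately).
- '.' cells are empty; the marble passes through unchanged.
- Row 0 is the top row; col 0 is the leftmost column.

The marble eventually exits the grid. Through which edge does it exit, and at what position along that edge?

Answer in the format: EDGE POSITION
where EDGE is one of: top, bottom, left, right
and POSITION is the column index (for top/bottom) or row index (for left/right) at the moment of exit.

Step 1: enter (6,2), '\' deflects up->left, move left to (6,1)
Step 2: enter (6,1), '.' pass, move left to (6,0)
Step 3: enter (6,0), '.' pass, move left to (6,-1)
Step 4: at (6,-1) — EXIT via left edge, pos 6

Answer: left 6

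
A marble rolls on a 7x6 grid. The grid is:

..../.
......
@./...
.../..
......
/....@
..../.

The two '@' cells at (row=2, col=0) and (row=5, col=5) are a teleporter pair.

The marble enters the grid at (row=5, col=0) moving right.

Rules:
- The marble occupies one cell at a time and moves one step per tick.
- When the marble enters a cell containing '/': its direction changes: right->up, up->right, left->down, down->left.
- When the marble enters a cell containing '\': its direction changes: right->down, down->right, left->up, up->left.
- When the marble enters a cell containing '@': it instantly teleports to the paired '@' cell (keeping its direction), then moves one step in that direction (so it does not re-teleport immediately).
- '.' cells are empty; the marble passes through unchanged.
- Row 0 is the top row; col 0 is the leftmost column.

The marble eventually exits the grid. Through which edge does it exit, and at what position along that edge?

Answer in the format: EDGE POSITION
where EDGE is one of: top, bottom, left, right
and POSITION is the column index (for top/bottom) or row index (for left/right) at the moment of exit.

Step 1: enter (5,0), '/' deflects right->up, move up to (4,0)
Step 2: enter (4,0), '.' pass, move up to (3,0)
Step 3: enter (3,0), '.' pass, move up to (2,0)
Step 4: enter (2,0), '@' teleport (2,0)->(5,5), also enter (5,5), move up to (4,5)
Step 5: enter (4,5), '.' pass, move up to (3,5)
Step 6: enter (3,5), '.' pass, move up to (2,5)
Step 7: enter (2,5), '.' pass, move up to (1,5)
Step 8: enter (1,5), '.' pass, move up to (0,5)
Step 9: enter (0,5), '.' pass, move up to (-1,5)
Step 10: at (-1,5) — EXIT via top edge, pos 5

Answer: top 5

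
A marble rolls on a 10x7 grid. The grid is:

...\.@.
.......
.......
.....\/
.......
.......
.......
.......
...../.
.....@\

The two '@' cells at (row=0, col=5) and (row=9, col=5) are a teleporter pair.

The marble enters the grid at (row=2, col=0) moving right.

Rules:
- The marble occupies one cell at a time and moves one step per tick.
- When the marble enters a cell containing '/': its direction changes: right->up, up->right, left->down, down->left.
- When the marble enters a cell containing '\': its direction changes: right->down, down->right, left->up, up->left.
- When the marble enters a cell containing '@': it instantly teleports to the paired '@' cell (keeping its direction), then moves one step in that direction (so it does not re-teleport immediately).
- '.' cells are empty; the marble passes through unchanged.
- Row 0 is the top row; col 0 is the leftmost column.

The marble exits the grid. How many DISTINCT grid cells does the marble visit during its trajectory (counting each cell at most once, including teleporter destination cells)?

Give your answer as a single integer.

Answer: 7

Derivation:
Step 1: enter (2,0), '.' pass, move right to (2,1)
Step 2: enter (2,1), '.' pass, move right to (2,2)
Step 3: enter (2,2), '.' pass, move right to (2,3)
Step 4: enter (2,3), '.' pass, move right to (2,4)
Step 5: enter (2,4), '.' pass, move right to (2,5)
Step 6: enter (2,5), '.' pass, move right to (2,6)
Step 7: enter (2,6), '.' pass, move right to (2,7)
Step 8: at (2,7) — EXIT via right edge, pos 2
Distinct cells visited: 7 (path length 7)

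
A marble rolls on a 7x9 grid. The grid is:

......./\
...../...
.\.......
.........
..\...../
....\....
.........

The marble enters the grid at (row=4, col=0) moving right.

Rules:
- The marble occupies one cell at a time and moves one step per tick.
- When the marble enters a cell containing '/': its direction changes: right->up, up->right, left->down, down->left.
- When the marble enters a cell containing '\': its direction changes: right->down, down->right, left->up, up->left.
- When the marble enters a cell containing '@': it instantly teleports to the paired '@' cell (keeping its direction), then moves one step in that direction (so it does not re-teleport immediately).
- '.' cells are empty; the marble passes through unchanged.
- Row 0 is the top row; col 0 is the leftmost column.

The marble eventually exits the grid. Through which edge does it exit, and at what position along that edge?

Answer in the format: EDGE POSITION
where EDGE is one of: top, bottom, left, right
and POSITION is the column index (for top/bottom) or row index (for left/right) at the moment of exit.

Step 1: enter (4,0), '.' pass, move right to (4,1)
Step 2: enter (4,1), '.' pass, move right to (4,2)
Step 3: enter (4,2), '\' deflects right->down, move down to (5,2)
Step 4: enter (5,2), '.' pass, move down to (6,2)
Step 5: enter (6,2), '.' pass, move down to (7,2)
Step 6: at (7,2) — EXIT via bottom edge, pos 2

Answer: bottom 2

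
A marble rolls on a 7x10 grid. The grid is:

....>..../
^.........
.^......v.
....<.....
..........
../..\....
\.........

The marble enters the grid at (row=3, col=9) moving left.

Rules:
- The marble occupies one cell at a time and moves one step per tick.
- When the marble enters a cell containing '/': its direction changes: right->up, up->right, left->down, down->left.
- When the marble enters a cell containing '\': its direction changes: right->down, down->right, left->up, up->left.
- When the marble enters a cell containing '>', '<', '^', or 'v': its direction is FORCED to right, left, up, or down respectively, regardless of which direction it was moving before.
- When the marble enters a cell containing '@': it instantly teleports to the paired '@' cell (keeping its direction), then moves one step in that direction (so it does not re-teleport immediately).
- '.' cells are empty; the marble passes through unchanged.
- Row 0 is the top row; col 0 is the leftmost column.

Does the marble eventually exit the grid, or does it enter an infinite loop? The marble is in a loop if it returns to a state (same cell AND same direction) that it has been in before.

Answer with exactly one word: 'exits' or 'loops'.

Answer: exits

Derivation:
Step 1: enter (3,9), '.' pass, move left to (3,8)
Step 2: enter (3,8), '.' pass, move left to (3,7)
Step 3: enter (3,7), '.' pass, move left to (3,6)
Step 4: enter (3,6), '.' pass, move left to (3,5)
Step 5: enter (3,5), '.' pass, move left to (3,4)
Step 6: enter (3,4), '<' forces left->left, move left to (3,3)
Step 7: enter (3,3), '.' pass, move left to (3,2)
Step 8: enter (3,2), '.' pass, move left to (3,1)
Step 9: enter (3,1), '.' pass, move left to (3,0)
Step 10: enter (3,0), '.' pass, move left to (3,-1)
Step 11: at (3,-1) — EXIT via left edge, pos 3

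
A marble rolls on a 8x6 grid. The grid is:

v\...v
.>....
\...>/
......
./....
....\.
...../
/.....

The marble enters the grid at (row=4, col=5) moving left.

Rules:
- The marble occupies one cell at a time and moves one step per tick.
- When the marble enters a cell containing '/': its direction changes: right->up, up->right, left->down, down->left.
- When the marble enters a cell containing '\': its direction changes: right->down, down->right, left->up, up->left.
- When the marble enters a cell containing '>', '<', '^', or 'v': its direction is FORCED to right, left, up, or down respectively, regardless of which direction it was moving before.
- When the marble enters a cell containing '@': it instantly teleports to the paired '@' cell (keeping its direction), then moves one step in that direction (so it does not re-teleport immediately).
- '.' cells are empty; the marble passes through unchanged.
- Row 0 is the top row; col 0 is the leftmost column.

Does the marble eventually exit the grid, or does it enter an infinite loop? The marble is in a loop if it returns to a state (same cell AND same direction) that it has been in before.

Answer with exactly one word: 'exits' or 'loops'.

Answer: exits

Derivation:
Step 1: enter (4,5), '.' pass, move left to (4,4)
Step 2: enter (4,4), '.' pass, move left to (4,3)
Step 3: enter (4,3), '.' pass, move left to (4,2)
Step 4: enter (4,2), '.' pass, move left to (4,1)
Step 5: enter (4,1), '/' deflects left->down, move down to (5,1)
Step 6: enter (5,1), '.' pass, move down to (6,1)
Step 7: enter (6,1), '.' pass, move down to (7,1)
Step 8: enter (7,1), '.' pass, move down to (8,1)
Step 9: at (8,1) — EXIT via bottom edge, pos 1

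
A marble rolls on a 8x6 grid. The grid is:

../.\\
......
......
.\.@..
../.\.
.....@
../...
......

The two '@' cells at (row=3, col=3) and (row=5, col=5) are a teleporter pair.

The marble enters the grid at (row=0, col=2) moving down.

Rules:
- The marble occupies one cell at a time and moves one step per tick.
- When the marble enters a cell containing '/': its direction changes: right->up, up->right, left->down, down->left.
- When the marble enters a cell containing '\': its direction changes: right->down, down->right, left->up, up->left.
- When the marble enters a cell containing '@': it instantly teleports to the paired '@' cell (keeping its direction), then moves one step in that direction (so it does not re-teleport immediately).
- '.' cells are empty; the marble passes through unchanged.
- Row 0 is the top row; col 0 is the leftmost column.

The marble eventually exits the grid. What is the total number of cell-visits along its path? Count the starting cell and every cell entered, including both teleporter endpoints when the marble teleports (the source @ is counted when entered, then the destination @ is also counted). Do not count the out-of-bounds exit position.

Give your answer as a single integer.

Answer: 3

Derivation:
Step 1: enter (0,2), '/' deflects down->left, move left to (0,1)
Step 2: enter (0,1), '.' pass, move left to (0,0)
Step 3: enter (0,0), '.' pass, move left to (0,-1)
Step 4: at (0,-1) — EXIT via left edge, pos 0
Path length (cell visits): 3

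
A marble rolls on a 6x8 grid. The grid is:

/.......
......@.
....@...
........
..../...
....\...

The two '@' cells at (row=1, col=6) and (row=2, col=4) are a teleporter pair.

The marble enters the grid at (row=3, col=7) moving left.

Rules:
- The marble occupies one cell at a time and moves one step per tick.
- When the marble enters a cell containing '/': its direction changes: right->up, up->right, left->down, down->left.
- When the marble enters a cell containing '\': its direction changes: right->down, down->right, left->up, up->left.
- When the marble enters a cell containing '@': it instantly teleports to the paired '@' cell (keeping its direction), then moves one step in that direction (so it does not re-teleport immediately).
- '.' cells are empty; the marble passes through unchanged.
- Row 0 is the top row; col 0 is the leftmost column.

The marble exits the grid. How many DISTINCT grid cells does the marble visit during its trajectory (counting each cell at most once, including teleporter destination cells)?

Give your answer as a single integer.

Answer: 8

Derivation:
Step 1: enter (3,7), '.' pass, move left to (3,6)
Step 2: enter (3,6), '.' pass, move left to (3,5)
Step 3: enter (3,5), '.' pass, move left to (3,4)
Step 4: enter (3,4), '.' pass, move left to (3,3)
Step 5: enter (3,3), '.' pass, move left to (3,2)
Step 6: enter (3,2), '.' pass, move left to (3,1)
Step 7: enter (3,1), '.' pass, move left to (3,0)
Step 8: enter (3,0), '.' pass, move left to (3,-1)
Step 9: at (3,-1) — EXIT via left edge, pos 3
Distinct cells visited: 8 (path length 8)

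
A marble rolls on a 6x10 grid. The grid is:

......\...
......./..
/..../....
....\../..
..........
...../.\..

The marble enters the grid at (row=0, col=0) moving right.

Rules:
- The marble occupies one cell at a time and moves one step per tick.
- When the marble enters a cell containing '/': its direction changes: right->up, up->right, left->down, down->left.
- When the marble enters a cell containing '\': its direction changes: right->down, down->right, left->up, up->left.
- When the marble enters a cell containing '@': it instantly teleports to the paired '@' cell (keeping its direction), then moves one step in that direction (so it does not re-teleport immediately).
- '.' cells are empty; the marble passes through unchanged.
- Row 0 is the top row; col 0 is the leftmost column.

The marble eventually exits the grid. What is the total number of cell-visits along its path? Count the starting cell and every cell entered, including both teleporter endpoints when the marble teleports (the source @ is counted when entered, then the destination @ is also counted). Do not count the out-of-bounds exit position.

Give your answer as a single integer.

Step 1: enter (0,0), '.' pass, move right to (0,1)
Step 2: enter (0,1), '.' pass, move right to (0,2)
Step 3: enter (0,2), '.' pass, move right to (0,3)
Step 4: enter (0,3), '.' pass, move right to (0,4)
Step 5: enter (0,4), '.' pass, move right to (0,5)
Step 6: enter (0,5), '.' pass, move right to (0,6)
Step 7: enter (0,6), '\' deflects right->down, move down to (1,6)
Step 8: enter (1,6), '.' pass, move down to (2,6)
Step 9: enter (2,6), '.' pass, move down to (3,6)
Step 10: enter (3,6), '.' pass, move down to (4,6)
Step 11: enter (4,6), '.' pass, move down to (5,6)
Step 12: enter (5,6), '.' pass, move down to (6,6)
Step 13: at (6,6) — EXIT via bottom edge, pos 6
Path length (cell visits): 12

Answer: 12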